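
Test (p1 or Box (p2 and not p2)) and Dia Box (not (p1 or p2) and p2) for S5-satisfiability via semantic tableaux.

Unsatisfiable (every branch closes)

1. (p1 or Box (p2 and not p2)) and Dia Box (not (p1 or p2) and p2), 0
2. p1 or Box (p2 and not p2), 0   [and-rule on 1]
3. Dia Box (not (p1 or p2) and p2), 0   [and-rule on 1]
4. p1, 0   [or-rule on 2 (branches; this branch)]
5. Box (not (p1 or p2) and p2), 1   [Dia-rule on 3: fresh world 1, 0R1]
6. not (p1 or p2) and p2, 0   [Box-rule on 5 via 1R0]
7. not (p1 or p2), 0   [and-rule on 6]
8. p2, 0   [and-rule on 6]
9. not p1, 0   [neg-or-rule on 7]
10. not p2, 0   [neg-or-rule on 7]
Accessibility: 0R0, 0R1, 1R0, 1R1
Branch closes: p1 and not p1 both at 0.
Every branch closes; the branch above is one of them.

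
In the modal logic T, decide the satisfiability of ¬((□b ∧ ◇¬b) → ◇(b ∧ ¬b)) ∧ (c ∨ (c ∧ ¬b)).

1. ¬((□b ∧ ◇¬b) → ◇(b ∧ ¬b)) ∧ (c ∨ (c ∧ ¬b)), u
2. ¬((□b ∧ ◇¬b) → ◇(b ∧ ¬b)), u
3. c ∨ (c ∧ ¬b), u
4. □b ∧ ◇¬b, u
5. ¬◇(b ∧ ¬b), u
6. □b, u
7. ◇¬b, u
8. ¬(b ∧ ¬b), u
9. b, u
10. c, u
11. ¬b, v
12. ¬(b ∧ ¬b), v
13. b, v
Accessibility: uRu, uRv, vRv
Branch closes: b and ¬b both at v.
Every branch closes; the branch above is one of them.

Unsatisfiable (every branch closes)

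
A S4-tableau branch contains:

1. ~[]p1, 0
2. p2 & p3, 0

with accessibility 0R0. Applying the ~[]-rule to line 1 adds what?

a fresh world 1 with 0R1, and ~p1 at 1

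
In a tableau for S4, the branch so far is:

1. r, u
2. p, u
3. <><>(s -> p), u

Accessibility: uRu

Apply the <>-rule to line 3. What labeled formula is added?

a fresh world v with uRv, and <>(s -> p) at v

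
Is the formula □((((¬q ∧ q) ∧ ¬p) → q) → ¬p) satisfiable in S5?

1. □((((¬q ∧ q) ∧ ¬p) → q) → ¬p), w0
2. (((¬q ∧ q) ∧ ¬p) → q) → ¬p, w0
3. ¬p, w0
Accessibility: w0Rw0

Yes, satisfiable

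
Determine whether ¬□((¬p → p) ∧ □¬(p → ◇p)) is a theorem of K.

Not valid

Tableau for the negation □((¬p → p) ∧ □¬(p → ◇p)):
1. □((¬p → p) ∧ □¬(p → ◇p)), u
The negation has an open branch (countermodel exists).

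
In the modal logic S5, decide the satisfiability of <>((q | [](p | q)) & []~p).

1. <>((q | [](p | q)) & []~p), w0
2. (q | [](p | q)) & []~p, w1   [<>-rule on 1: fresh world w1, w0Rw1]
3. q | [](p | q), w1   [&-rule on 2]
4. []~p, w1   [&-rule on 2]
5. ~p, w0   [[]-rule on 4 via w1Rw0]
6. ~p, w1   [[]-rule on 4 via w1Rw1]
7. [](p | q), w1   [|-rule on 3 (branches; this branch)]
8. p | q, w0   [[]-rule on 7 via w1Rw0]
9. p | q, w1   [[]-rule on 7 via w1Rw1]
10. q, w0   [|-rule on 8 (branches; this branch)]
11. q, w1   [|-rule on 9 (branches; this branch)]
Accessibility: w0Rw0, w0Rw1, w1Rw0, w1Rw1

Satisfiable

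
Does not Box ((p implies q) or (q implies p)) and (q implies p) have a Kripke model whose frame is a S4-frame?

1. not Box ((p implies q) or (q implies p)) and (q implies p), w0
2. not Box ((p implies q) or (q implies p)), w0
3. q implies p, w0
4. p, w0
5. not ((p implies q) or (q implies p)), w1
6. not (p implies q), w1
7. not (q implies p), w1
8. p, w1
9. not q, w1
10. q, w1
11. not p, w1
Accessibility: w0Rw0, w0Rw1, w1Rw1
Branch closes: q and not q both at w1.
All branches of the tableau close; one closing branch shown above.

Unsatisfiable (every branch closes)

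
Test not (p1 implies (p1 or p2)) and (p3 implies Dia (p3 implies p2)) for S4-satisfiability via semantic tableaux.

Unsatisfiable (every branch closes)

1. not (p1 implies (p1 or p2)) and (p3 implies Dia (p3 implies p2)), u
2. not (p1 implies (p1 or p2)), u   [and-rule on 1]
3. p3 implies Dia (p3 implies p2), u   [and-rule on 1]
4. p1, u   [neg-implies-rule on 2]
5. not (p1 or p2), u   [neg-implies-rule on 2]
6. not p1, u   [neg-or-rule on 5]
7. not p2, u   [neg-or-rule on 5]
Accessibility: uRu
Branch closes: p1 and not p1 both at u.
All branches of the tableau close; one closing branch shown above.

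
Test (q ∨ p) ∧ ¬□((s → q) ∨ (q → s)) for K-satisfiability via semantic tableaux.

Unsatisfiable

1. (q ∨ p) ∧ ¬□((s → q) ∨ (q → s)), w0
2. q ∨ p, w0
3. ¬□((s → q) ∨ (q → s)), w0
4. p, w0
5. ¬((s → q) ∨ (q → s)), w1
6. ¬(s → q), w1
7. ¬(q → s), w1
8. s, w1
9. ¬q, w1
10. q, w1
11. ¬s, w1
Accessibility: w0Rw1
Branch closes: q and ¬q both at w1.
All branches of the tableau close; one closing branch shown above.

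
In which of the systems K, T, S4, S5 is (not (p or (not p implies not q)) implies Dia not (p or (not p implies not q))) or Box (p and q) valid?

K-tableau for the negation not ((not (p or (not p implies not q)) implies Dia not (p or (not p implies not q))) or Box (p and q)):
1. not ((not (p or (not p implies not q)) implies Dia not (p or (not p implies not q))) or Box (p and q)), w0
2. not (not (p or (not p implies not q)) implies Dia not (p or (not p implies not q))), w0
3. not Box (p and q), w0
4. not (p or (not p implies not q)), w0
5. not Dia not (p or (not p implies not q)), w0
6. not p, w0
7. not (not p implies not q), w0
8. q, w0
9. not (p and q), w1
10. p or (not p implies not q), w1
11. not q, w1
12. not p implies not q, w1
Accessibility: w0Rw1
Complete open branch: countermodel on a K-frame, so not valid in K.
T-tableau for the negation not ((not (p or (not p implies not q)) implies Dia not (p or (not p implies not q))) or Box (p and q)):
1. not ((not (p or (not p implies not q)) implies Dia not (p or (not p implies not q))) or Box (p and q)), w0
2. not (not (p or (not p implies not q)) implies Dia not (p or (not p implies not q))), w0
3. not Box (p and q), w0
4. not (p or (not p implies not q)), w0
5. not Dia not (p or (not p implies not q)), w0
6. not p, w0
7. not (not p implies not q), w0
8. q, w0
9. p or (not p implies not q), w0
10. not p implies not q, w0
11. not q, w0
Accessibility: w0Rw0
Branch closes: q and not q both at w0.
Every branch closes (one shown): valid in T, hence also in S4, S5 (every theorem of T is a theorem of S4 and S5).

T, S4, S5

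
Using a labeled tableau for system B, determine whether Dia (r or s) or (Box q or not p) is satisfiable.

Satisfiable

1. Dia (r or s) or (Box q or not p), u
2. Box q or not p, u   [or-rule on 1 (branches; this branch)]
3. not p, u   [or-rule on 2 (branches; this branch)]
Accessibility: uRu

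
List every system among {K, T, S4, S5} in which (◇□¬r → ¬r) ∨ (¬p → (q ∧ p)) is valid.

S4-tableau for the negation ¬((◇□¬r → ¬r) ∨ (¬p → (q ∧ p))):
1. ¬((◇□¬r → ¬r) ∨ (¬p → (q ∧ p))), u
2. ¬(◇□¬r → ¬r), u   [¬∨-rule on 1]
3. ¬(¬p → (q ∧ p)), u   [¬∨-rule on 1]
4. ◇□¬r, u   [¬→-rule on 2]
5. r, u   [¬→-rule on 2]
6. ¬p, u   [¬→-rule on 3]
7. ¬(q ∧ p), u   [¬→-rule on 3]
8. □¬r, v   [◇-rule on 4: fresh world v, uRv]
9. ¬r, v   [□-rule on 8 via vRv]
Accessibility: uRu, uRv, vRv
Complete open branch: countermodel on an S4-frame, so not valid in S4, nor in K, T (the same frame is also a K-frame and a T-frame).
S5-tableau for the negation ¬((◇□¬r → ¬r) ∨ (¬p → (q ∧ p))):
1. ¬((◇□¬r → ¬r) ∨ (¬p → (q ∧ p))), u
2. ¬(◇□¬r → ¬r), u   [¬∨-rule on 1]
3. ¬(¬p → (q ∧ p)), u   [¬∨-rule on 1]
4. ◇□¬r, u   [¬→-rule on 2]
5. r, u   [¬→-rule on 2]
6. ¬p, u   [¬→-rule on 3]
7. ¬(q ∧ p), u   [¬→-rule on 3]
8. □¬r, v   [◇-rule on 4: fresh world v, uRv]
9. ¬r, u   [□-rule on 8 via vRu]
Accessibility: uRu, uRv, vRu, vRv
Branch closes: r and ¬r both at u.
Every branch closes (one shown): valid in S5.

S5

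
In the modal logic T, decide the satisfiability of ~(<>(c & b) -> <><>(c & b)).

No, unsatisfiable

1. ~(<>(c & b) -> <><>(c & b)), w0
2. <>(c & b), w0
3. ~<><>(c & b), w0
4. ~<>(c & b), w0
5. ~(c & b), w0
6. ~b, w0
7. c & b, w1
8. c, w1
9. b, w1
10. ~<>(c & b), w1
11. ~(c & b), w1
12. ~b, w1
Accessibility: w0Rw0, w0Rw1, w1Rw1
Branch closes: b and ~b both at w1.
(One branch shown.) All branches close.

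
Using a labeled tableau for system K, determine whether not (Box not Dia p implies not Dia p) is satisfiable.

Satisfiable (open branch found)

1. not (Box not Dia p implies not Dia p), u
2. Box not Dia p, u
3. Dia p, u
4. p, v
5. not Dia p, v
Accessibility: uRv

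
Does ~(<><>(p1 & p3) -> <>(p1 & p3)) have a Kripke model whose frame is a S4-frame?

1. ~(<><>(p1 & p3) -> <>(p1 & p3)), w0
2. <><>(p1 & p3), w0
3. ~<>(p1 & p3), w0
4. ~(p1 & p3), w0
5. ~p3, w0
6. <>(p1 & p3), w1
7. ~(p1 & p3), w1
8. ~p3, w1
9. p1 & p3, w2
10. p1, w2
11. p3, w2
12. ~(p1 & p3), w2
13. ~p3, w2
Accessibility: w0Rw0, w0Rw1, w0Rw2, w1Rw1, w1Rw2, w2Rw2
Branch closes: p3 and ~p3 both at w2.
Every branch closes; the branch above is one of them.

Unsatisfiable (every branch closes)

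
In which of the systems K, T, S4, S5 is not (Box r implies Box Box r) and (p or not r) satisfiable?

T-tableau for the formula:
1. not (Box r implies Box Box r) and (p or not r), w0
2. not (Box r implies Box Box r), w0
3. p or not r, w0
4. Box r, w0
5. not Box Box r, w0
6. r, w0
7. p, w0
8. not Box r, w1
9. r, w1
10. not r, w2
Accessibility: w0Rw0, w0Rw1, w1Rw1, w1Rw2, w2Rw2
Complete open branch: satisfiable in T, hence also in K (this T-model is also a K-model).
S4-tableau for the formula:
1. not (Box r implies Box Box r) and (p or not r), w0
2. not (Box r implies Box Box r), w0
3. p or not r, w0
4. Box r, w0
5. not Box Box r, w0
6. r, w0
7. p, w0
8. not Box r, w1
9. r, w1
10. not r, w2
11. r, w2
Accessibility: w0Rw0, w0Rw1, w0Rw2, w1Rw1, w1Rw2, w2Rw2
Branch closes: r and not r both at w2.
Every branch closes (one shown): unsatisfiable in S4, hence also in S5 (every S5-frame is an S4-frame).

K, T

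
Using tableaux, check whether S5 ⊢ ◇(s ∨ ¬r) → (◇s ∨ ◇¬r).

Yes, valid

Tableau for the negation ¬(◇(s ∨ ¬r) → (◇s ∨ ◇¬r)):
1. ¬(◇(s ∨ ¬r) → (◇s ∨ ◇¬r)), w0
2. ◇(s ∨ ¬r), w0
3. ¬(◇s ∨ ◇¬r), w0
4. ¬◇s, w0
5. ¬◇¬r, w0
6. ¬s, w0
7. r, w0
8. s ∨ ¬r, w1
9. ¬s, w1
10. r, w1
11. ¬r, w1
Accessibility: w0Rw0, w0Rw1, w1Rw0, w1Rw1
Branch closes: r and ¬r both at w1.
All branches of the negation close; one closing branch shown above.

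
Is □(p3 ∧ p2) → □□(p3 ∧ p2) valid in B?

Tableau for the negation ¬(□(p3 ∧ p2) → □□(p3 ∧ p2)):
1. ¬(□(p3 ∧ p2) → □□(p3 ∧ p2)), 0
2. □(p3 ∧ p2), 0   [¬→-rule on 1]
3. ¬□□(p3 ∧ p2), 0   [¬→-rule on 1]
4. p3 ∧ p2, 0   [□-rule on 2 via 0R0]
5. p3, 0   [∧-rule on 4]
6. p2, 0   [∧-rule on 4]
7. ¬□(p3 ∧ p2), 1   [¬□-rule on 3: fresh world 1, 0R1]
8. p3 ∧ p2, 1   [□-rule on 2 via 0R1]
9. p3, 1   [∧-rule on 8]
10. p2, 1   [∧-rule on 8]
11. ¬(p3 ∧ p2), 2   [¬□-rule on 7: fresh world 2, 1R2]
12. ¬p2, 2   [¬∧-rule on 11 (branches; this branch)]
Accessibility: 0R0, 0R1, 1R0, 1R1, 1R2, 2R1, 2R2
The negation has an open branch (countermodel exists).

Invalid (countermodel exists)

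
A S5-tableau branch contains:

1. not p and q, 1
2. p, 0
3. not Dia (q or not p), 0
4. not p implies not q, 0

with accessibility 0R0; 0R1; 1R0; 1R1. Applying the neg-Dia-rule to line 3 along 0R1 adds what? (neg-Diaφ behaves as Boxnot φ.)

not (q or not p), 1

neg-Diaφ behaves as Boxnot φ: propagate the negated body to each accessible world.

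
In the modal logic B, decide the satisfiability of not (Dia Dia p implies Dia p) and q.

1. not (Dia Dia p implies Dia p) and q, 0
2. not (Dia Dia p implies Dia p), 0   [and-rule on 1]
3. q, 0   [and-rule on 1]
4. Dia Dia p, 0   [neg-implies-rule on 2]
5. not Dia p, 0   [neg-implies-rule on 2]
6. not p, 0   [neg-Dia-rule on 5 via 0R0]
7. Dia p, 1   [Dia-rule on 4: fresh world 1, 0R1]
8. not p, 1   [neg-Dia-rule on 5 via 0R1]
9. p, 2   [Dia-rule on 7: fresh world 2, 1R2]
Accessibility: 0R0, 0R1, 1R0, 1R1, 1R2, 2R1, 2R2

Satisfiable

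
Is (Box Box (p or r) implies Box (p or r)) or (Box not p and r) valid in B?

Tableau for the negation not ((Box Box (p or r) implies Box (p or r)) or (Box not p and r)):
1. not ((Box Box (p or r) implies Box (p or r)) or (Box not p and r)), u
2. not (Box Box (p or r) implies Box (p or r)), u   [neg-or-rule on 1]
3. not (Box not p and r), u   [neg-or-rule on 1]
4. Box Box (p or r), u   [neg-implies-rule on 2]
5. not Box (p or r), u   [neg-implies-rule on 2]
6. Box (p or r), u   [Box-rule on 4 via uRu]
7. p or r, u   [Box-rule on 6 via uRu]
8. not r, u   [neg-and-rule on 3 (branches; this branch)]
9. p, u   [or-rule on 7 (branches; this branch)]
10. not (p or r), v   [neg-Box-rule on 5: fresh world v, uRv]
11. not p, v   [neg-or-rule on 10]
12. not r, v   [neg-or-rule on 10]
13. Box (p or r), v   [Box-rule on 4 via uRv]
14. p or r, v   [Box-rule on 6 via uRv]
15. r, v   [or-rule on 14 (branches; this branch)]
Accessibility: uRu, uRv, vRu, vRv
Branch closes: r and not r both at v.
Every branch of the negation's tableau closes; the branch above is one of them.

Valid in B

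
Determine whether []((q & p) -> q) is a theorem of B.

Valid

Tableau for the negation ~[]((q & p) -> q):
1. ~[]((q & p) -> q), 0
2. ~((q & p) -> q), 1
3. q & p, 1
4. ~q, 1
5. q, 1
6. p, 1
Accessibility: 0R0, 0R1, 1R0, 1R1
Branch closes: q and ~q both at 1.
All branches of the negation close; one closing branch shown above.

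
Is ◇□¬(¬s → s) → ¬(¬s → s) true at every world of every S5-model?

Tableau for the negation ¬(◇□¬(¬s → s) → ¬(¬s → s)):
1. ¬(◇□¬(¬s → s) → ¬(¬s → s)), 0
2. ◇□¬(¬s → s), 0
3. ¬s → s, 0
4. s, 0
5. □¬(¬s → s), 1
6. ¬(¬s → s), 0
7. ¬s, 0
Accessibility: 0R0, 0R1, 1R0, 1R1
Branch closes: s and ¬s both at 0.
Every branch of the negation's tableau closes; the branch above is one of them.

Yes, valid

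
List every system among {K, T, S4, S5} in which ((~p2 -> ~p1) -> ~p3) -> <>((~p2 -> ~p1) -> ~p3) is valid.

T-tableau for the negation ~(((~p2 -> ~p1) -> ~p3) -> <>((~p2 -> ~p1) -> ~p3)):
1. ~(((~p2 -> ~p1) -> ~p3) -> <>((~p2 -> ~p1) -> ~p3)), 0
2. (~p2 -> ~p1) -> ~p3, 0
3. ~<>((~p2 -> ~p1) -> ~p3), 0
4. ~((~p2 -> ~p1) -> ~p3), 0
5. ~p2 -> ~p1, 0
6. p3, 0
7. ~(~p2 -> ~p1), 0
8. ~p2, 0
9. p1, 0
10. ~p1, 0
Accessibility: 0R0
Branch closes: p1 and ~p1 both at 0.
Every branch closes (one shown): valid in T, hence also in S4, S5 (every theorem of T is a theorem of S4 and S5).
K-tableau for the negation ~(((~p2 -> ~p1) -> ~p3) -> <>((~p2 -> ~p1) -> ~p3)):
1. ~(((~p2 -> ~p1) -> ~p3) -> <>((~p2 -> ~p1) -> ~p3)), 0
2. (~p2 -> ~p1) -> ~p3, 0
3. ~<>((~p2 -> ~p1) -> ~p3), 0
4. ~p3, 0
Complete open branch: countermodel on a K-frame, so not valid in K.

T, S4, S5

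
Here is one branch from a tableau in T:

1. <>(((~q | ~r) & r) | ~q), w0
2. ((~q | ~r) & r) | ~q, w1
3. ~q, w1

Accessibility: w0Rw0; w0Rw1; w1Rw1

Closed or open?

There is no literal clash: for every atom and world, at most one sign appears.

Open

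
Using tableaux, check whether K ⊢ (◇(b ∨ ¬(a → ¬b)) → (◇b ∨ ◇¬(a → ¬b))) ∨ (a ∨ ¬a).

Tableau for the negation ¬((◇(b ∨ ¬(a → ¬b)) → (◇b ∨ ◇¬(a → ¬b))) ∨ (a ∨ ¬a)):
1. ¬((◇(b ∨ ¬(a → ¬b)) → (◇b ∨ ◇¬(a → ¬b))) ∨ (a ∨ ¬a)), u
2. ¬(◇(b ∨ ¬(a → ¬b)) → (◇b ∨ ◇¬(a → ¬b))), u
3. ¬(a ∨ ¬a), u
4. ◇(b ∨ ¬(a → ¬b)), u
5. ¬(◇b ∨ ◇¬(a → ¬b)), u
6. ¬a, u
7. a, u
Branch closes: a and ¬a both at u.
All branches of the negation close; one closing branch shown above.

Valid in K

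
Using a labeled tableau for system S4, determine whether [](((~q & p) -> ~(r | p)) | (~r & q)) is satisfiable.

Satisfiable (open branch found)

1. [](((~q & p) -> ~(r | p)) | (~r & q)), 0
2. ((~q & p) -> ~(r | p)) | (~r & q), 0
3. ~r & q, 0
4. ~r, 0
5. q, 0
Accessibility: 0R0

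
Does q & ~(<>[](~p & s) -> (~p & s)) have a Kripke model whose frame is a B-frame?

1. q & ~(<>[](~p & s) -> (~p & s)), 0
2. q, 0   [&-rule on 1]
3. ~(<>[](~p & s) -> (~p & s)), 0   [&-rule on 1]
4. <>[](~p & s), 0   [~->-rule on 3]
5. ~(~p & s), 0   [~->-rule on 3]
6. ~s, 0   [~&-rule on 5 (branches; this branch)]
7. [](~p & s), 1   [<>-rule on 4: fresh world 1, 0R1]
8. ~p & s, 0   [[]-rule on 7 via 1R0]
9. ~p, 0   [&-rule on 8]
10. s, 0   [&-rule on 8]
Accessibility: 0R0, 0R1, 1R0, 1R1
Branch closes: s and ~s both at 0.
Every branch closes; the branch above is one of them.

Unsatisfiable (every branch closes)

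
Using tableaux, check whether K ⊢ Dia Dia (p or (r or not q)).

Tableau for the negation not Dia Dia (p or (r or not q)):
1. not Dia Dia (p or (r or not q)), u
The negation has an open branch (countermodel exists).

Invalid (countermodel exists)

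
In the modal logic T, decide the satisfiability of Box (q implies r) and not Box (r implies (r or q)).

1. Box (q implies r) and not Box (r implies (r or q)), 0
2. Box (q implies r), 0   [and-rule on 1]
3. not Box (r implies (r or q)), 0   [and-rule on 1]
4. q implies r, 0   [Box-rule on 2 via 0R0]
5. r, 0   [implies-rule on 4 (branches; this branch)]
6. not (r implies (r or q)), 1   [neg-Box-rule on 3: fresh world 1, 0R1]
7. r, 1   [neg-implies-rule on 6]
8. not (r or q), 1   [neg-implies-rule on 6]
9. not r, 1   [neg-or-rule on 8]
10. not q, 1   [neg-or-rule on 8]
Accessibility: 0R0, 0R1, 1R1
Branch closes: r and not r both at 1.
(One branch shown.) All branches close.

Unsatisfiable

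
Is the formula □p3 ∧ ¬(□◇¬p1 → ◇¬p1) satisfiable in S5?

1. □p3 ∧ ¬(□◇¬p1 → ◇¬p1), u
2. □p3, u
3. ¬(□◇¬p1 → ◇¬p1), u
4. □◇¬p1, u
5. ¬◇¬p1, u
6. p3, u
7. ◇¬p1, u
8. p1, u
9. ¬p1, v
10. p3, v
11. ◇¬p1, v
12. p1, v
Accessibility: uRu, uRv, vRu, vRv
Branch closes: p1 and ¬p1 both at v.
Every branch closes; the branch above is one of them.

No, unsatisfiable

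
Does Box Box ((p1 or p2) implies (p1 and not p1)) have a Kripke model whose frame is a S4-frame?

1. Box Box ((p1 or p2) implies (p1 and not p1)), 0
2. Box ((p1 or p2) implies (p1 and not p1)), 0   [Box-rule on 1 via 0R0]
3. (p1 or p2) implies (p1 and not p1), 0   [Box-rule on 2 via 0R0]
4. not (p1 or p2), 0   [implies-rule on 3 (branches; this branch)]
5. not p1, 0   [neg-or-rule on 4]
6. not p2, 0   [neg-or-rule on 4]
Accessibility: 0R0

Satisfiable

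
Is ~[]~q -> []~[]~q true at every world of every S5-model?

Valid

Tableau for the negation ~(~[]~q -> []~[]~q):
1. ~(~[]~q -> []~[]~q), u
2. ~[]~q, u
3. ~[]~[]~q, u
4. q, v
5. []~q, w
6. ~q, u
7. ~q, v
Accessibility: uRu, uRv, uRw, vRu, vRv, vRw, wRu, wRv, wRw
Branch closes: q and ~q both at v.
Every branch of the negation's tableau closes; the branch above is one of them.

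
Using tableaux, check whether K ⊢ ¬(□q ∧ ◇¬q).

Yes, valid

Tableau for the negation □q ∧ ◇¬q:
1. □q ∧ ◇¬q, w0
2. □q, w0
3. ◇¬q, w0
4. ¬q, w1
5. q, w1
Accessibility: w0Rw1
Branch closes: q and ¬q both at w1.
All branches of the negation close; one closing branch shown above.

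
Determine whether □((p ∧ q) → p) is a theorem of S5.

Yes, valid

Tableau for the negation ¬□((p ∧ q) → p):
1. ¬□((p ∧ q) → p), u
2. ¬((p ∧ q) → p), v
3. p ∧ q, v
4. ¬p, v
5. p, v
6. q, v
Accessibility: uRu, uRv, vRu, vRv
Branch closes: p and ¬p both at v.
Every branch of the negation's tableau closes; the branch above is one of them.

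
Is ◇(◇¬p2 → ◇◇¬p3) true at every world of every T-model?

Not valid

Tableau for the negation ¬◇(◇¬p2 → ◇◇¬p3):
1. ¬◇(◇¬p2 → ◇◇¬p3), u
2. ¬(◇¬p2 → ◇◇¬p3), u
3. ◇¬p2, u
4. ¬◇◇¬p3, u
5. ¬◇¬p3, u
6. p3, u
7. ¬p2, v
8. ¬(◇¬p2 → ◇◇¬p3), v
9. ◇¬p2, v
10. ¬◇◇¬p3, v
11. ¬◇¬p3, v
12. p3, v
13. ¬p2, w
14. ¬◇¬p3, w
15. p3, w
Accessibility: uRu, uRv, vRv, vRw, wRw
The negation has an open branch (countermodel exists).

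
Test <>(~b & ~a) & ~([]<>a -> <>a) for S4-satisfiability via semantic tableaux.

1. <>(~b & ~a) & ~([]<>a -> <>a), 0
2. <>(~b & ~a), 0
3. ~([]<>a -> <>a), 0
4. []<>a, 0
5. ~<>a, 0
6. <>a, 0
7. ~a, 0
8. ~b & ~a, 1
9. ~b, 1
10. ~a, 1
11. <>a, 1
12. a, 2
13. <>a, 2
14. ~a, 2
Accessibility: 0R0, 0R1, 0R2, 1R1, 2R2
Branch closes: a and ~a both at 2.
Every branch closes; the branch above is one of them.

Unsatisfiable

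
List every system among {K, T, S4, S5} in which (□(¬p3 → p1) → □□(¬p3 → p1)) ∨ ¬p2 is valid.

S4-tableau for the negation ¬((□(¬p3 → p1) → □□(¬p3 → p1)) ∨ ¬p2):
1. ¬((□(¬p3 → p1) → □□(¬p3 → p1)) ∨ ¬p2), 0
2. ¬(□(¬p3 → p1) → □□(¬p3 → p1)), 0
3. p2, 0
4. □(¬p3 → p1), 0
5. ¬□□(¬p3 → p1), 0
6. ¬p3 → p1, 0
7. p1, 0
8. ¬□(¬p3 → p1), 1
9. ¬p3 → p1, 1
10. p1, 1
11. ¬(¬p3 → p1), 2
12. ¬p3, 2
13. ¬p1, 2
14. ¬p3 → p1, 2
15. p1, 2
Accessibility: 0R0, 0R1, 0R2, 1R1, 1R2, 2R2
Branch closes: p1 and ¬p1 both at 2.
Every branch closes (one shown): valid in S4, hence also in S5 (every theorem of S4 is a theorem of S5).
T-tableau for the negation ¬((□(¬p3 → p1) → □□(¬p3 → p1)) ∨ ¬p2):
1. ¬((□(¬p3 → p1) → □□(¬p3 → p1)) ∨ ¬p2), 0
2. ¬(□(¬p3 → p1) → □□(¬p3 → p1)), 0
3. p2, 0
4. □(¬p3 → p1), 0
5. ¬□□(¬p3 → p1), 0
6. ¬p3 → p1, 0
7. p1, 0
8. ¬□(¬p3 → p1), 1
9. ¬p3 → p1, 1
10. p1, 1
11. ¬(¬p3 → p1), 2
12. ¬p3, 2
13. ¬p1, 2
Accessibility: 0R0, 0R1, 1R1, 1R2, 2R2
Complete open branch: countermodel on a T-frame, so not valid in T, nor in K (the same frame is also a K-frame).

S4, S5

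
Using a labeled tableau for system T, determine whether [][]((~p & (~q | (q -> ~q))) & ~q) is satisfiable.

1. [][]((~p & (~q | (q -> ~q))) & ~q), u
2. []((~p & (~q | (q -> ~q))) & ~q), u
3. (~p & (~q | (q -> ~q))) & ~q, u
4. ~p & (~q | (q -> ~q)), u
5. ~q, u
6. ~p, u
7. ~q | (q -> ~q), u
8. q -> ~q, u
Accessibility: uRu

Satisfiable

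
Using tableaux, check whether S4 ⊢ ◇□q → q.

Invalid (countermodel exists)

Tableau for the negation ¬(◇□q → q):
1. ¬(◇□q → q), u
2. ◇□q, u
3. ¬q, u
4. □q, v
5. q, v
Accessibility: uRu, uRv, vRv
The negation has an open branch (countermodel exists).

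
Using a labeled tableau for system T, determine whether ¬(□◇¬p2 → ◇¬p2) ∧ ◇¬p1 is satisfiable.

No, unsatisfiable

1. ¬(□◇¬p2 → ◇¬p2) ∧ ◇¬p1, u
2. ¬(□◇¬p2 → ◇¬p2), u   [∧-rule on 1]
3. ◇¬p1, u   [∧-rule on 1]
4. □◇¬p2, u   [¬→-rule on 2]
5. ¬◇¬p2, u   [¬→-rule on 2]
6. ◇¬p2, u   [□-rule on 4 via uRu]
7. p2, u   [¬◇-rule on 5 via uRu]
8. ¬p1, v   [◇-rule on 3: fresh world v, uRv]
9. ◇¬p2, v   [□-rule on 4 via uRv]
10. p2, v   [¬◇-rule on 5 via uRv]
11. ¬p2, w   [◇-rule on 6: fresh world w, uRw]
12. ◇¬p2, w   [□-rule on 4 via uRw]
13. p2, w   [¬◇-rule on 5 via uRw]
Accessibility: uRu, uRv, uRw, vRv, wRw
Branch closes: p2 and ¬p2 both at w.
All branches of the tableau close; one closing branch shown above.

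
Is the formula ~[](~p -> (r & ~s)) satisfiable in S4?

1. ~[](~p -> (r & ~s)), 0
2. ~(~p -> (r & ~s)), 1
3. ~p, 1
4. ~(r & ~s), 1
5. s, 1
Accessibility: 0R0, 0R1, 1R1

Satisfiable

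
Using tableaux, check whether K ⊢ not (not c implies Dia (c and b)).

Tableau for the negation not c implies Dia (c and b):
1. not c implies Dia (c and b), 0
2. Dia (c and b), 0
3. c and b, 1
4. c, 1
5. b, 1
Accessibility: 0R1
The negation has an open branch (countermodel exists).

No, not valid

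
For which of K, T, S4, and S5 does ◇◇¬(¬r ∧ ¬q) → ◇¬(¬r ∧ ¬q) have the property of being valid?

S4-tableau for the negation ¬(◇◇¬(¬r ∧ ¬q) → ◇¬(¬r ∧ ¬q)):
1. ¬(◇◇¬(¬r ∧ ¬q) → ◇¬(¬r ∧ ¬q)), u
2. ◇◇¬(¬r ∧ ¬q), u
3. ¬◇¬(¬r ∧ ¬q), u
4. ¬r ∧ ¬q, u
5. ¬r, u
6. ¬q, u
7. ◇¬(¬r ∧ ¬q), v
8. ¬r ∧ ¬q, v
9. ¬r, v
10. ¬q, v
11. ¬(¬r ∧ ¬q), w
12. ¬r ∧ ¬q, w
13. ¬r, w
14. ¬q, w
15. q, w
Accessibility: uRu, uRv, uRw, vRv, vRw, wRw
Branch closes: q and ¬q both at w.
Every branch closes (one shown): valid in S4, hence also in S5 (every theorem of S4 is a theorem of S5).
T-tableau for the negation ¬(◇◇¬(¬r ∧ ¬q) → ◇¬(¬r ∧ ¬q)):
1. ¬(◇◇¬(¬r ∧ ¬q) → ◇¬(¬r ∧ ¬q)), u
2. ◇◇¬(¬r ∧ ¬q), u
3. ¬◇¬(¬r ∧ ¬q), u
4. ¬r ∧ ¬q, u
5. ¬r, u
6. ¬q, u
7. ◇¬(¬r ∧ ¬q), v
8. ¬r ∧ ¬q, v
9. ¬r, v
10. ¬q, v
11. ¬(¬r ∧ ¬q), w
12. q, w
Accessibility: uRu, uRv, vRv, vRw, wRw
Complete open branch: countermodel on a T-frame, so not valid in T, nor in K (the same frame is also a K-frame).

S4, S5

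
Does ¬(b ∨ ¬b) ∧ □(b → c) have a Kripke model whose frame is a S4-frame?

No, unsatisfiable

1. ¬(b ∨ ¬b) ∧ □(b → c), 0
2. ¬(b ∨ ¬b), 0
3. □(b → c), 0
4. ¬b, 0
5. b, 0
Accessibility: 0R0
Branch closes: b and ¬b both at 0.
Every branch closes; the branch above is one of them.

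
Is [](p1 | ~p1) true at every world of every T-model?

Valid

Tableau for the negation ~[](p1 | ~p1):
1. ~[](p1 | ~p1), w0
2. ~(p1 | ~p1), w1
3. ~p1, w1
4. p1, w1
Accessibility: w0Rw0, w0Rw1, w1Rw1
Branch closes: p1 and ~p1 both at w1.
Every branch of the negation's tableau closes; the branch above is one of them.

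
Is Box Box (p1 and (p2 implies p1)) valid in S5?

No, not valid

Tableau for the negation not Box Box (p1 and (p2 implies p1)):
1. not Box Box (p1 and (p2 implies p1)), 0
2. not Box (p1 and (p2 implies p1)), 1   [neg-Box-rule on 1: fresh world 1, 0R1]
3. not (p1 and (p2 implies p1)), 2   [neg-Box-rule on 2: fresh world 2, 1R2]
4. not (p2 implies p1), 2   [neg-and-rule on 3 (branches; this branch)]
5. p2, 2   [neg-implies-rule on 4]
6. not p1, 2   [neg-implies-rule on 4]
Accessibility: 0R0, 0R1, 0R2, 1R0, 1R1, 1R2, 2R0, 2R1, 2R2
The negation has an open branch (countermodel exists).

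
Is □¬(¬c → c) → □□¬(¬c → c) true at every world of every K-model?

Tableau for the negation ¬(□¬(¬c → c) → □□¬(¬c → c)):
1. ¬(□¬(¬c → c) → □□¬(¬c → c)), u
2. □¬(¬c → c), u
3. ¬□□¬(¬c → c), u
4. ¬□¬(¬c → c), v
5. ¬(¬c → c), v
6. ¬c, v
7. ¬c → c, w
8. c, w
Accessibility: uRv, vRw
The negation has an open branch (countermodel exists).

Not valid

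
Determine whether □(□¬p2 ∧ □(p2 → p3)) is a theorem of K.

No, not valid

Tableau for the negation ¬□(□¬p2 ∧ □(p2 → p3)):
1. ¬□(□¬p2 ∧ □(p2 → p3)), w0
2. ¬(□¬p2 ∧ □(p2 → p3)), w1
3. ¬□(p2 → p3), w1
4. ¬(p2 → p3), w2
5. p2, w2
6. ¬p3, w2
Accessibility: w0Rw1, w1Rw2
The negation has an open branch (countermodel exists).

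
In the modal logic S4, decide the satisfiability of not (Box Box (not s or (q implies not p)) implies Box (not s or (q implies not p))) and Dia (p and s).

No, unsatisfiable

1. not (Box Box (not s or (q implies not p)) implies Box (not s or (q implies not p))) and Dia (p and s), 0
2. not (Box Box (not s or (q implies not p)) implies Box (not s or (q implies not p))), 0
3. Dia (p and s), 0
4. Box Box (not s or (q implies not p)), 0
5. not Box (not s or (q implies not p)), 0
6. Box (not s or (q implies not p)), 0
7. not s or (q implies not p), 0
8. q implies not p, 0
9. not p, 0
10. p and s, 1
11. p, 1
12. s, 1
13. Box (not s or (q implies not p)), 1
14. not s or (q implies not p), 1
15. q implies not p, 1
16. not q, 1
17. not (not s or (q implies not p)), 2
18. s, 2
19. not (q implies not p), 2
20. q, 2
21. p, 2
22. Box (not s or (q implies not p)), 2
23. not s or (q implies not p), 2
24. q implies not p, 2
25. not p, 2
Accessibility: 0R0, 0R1, 0R2, 1R1, 2R2
Branch closes: p and not p both at 2.
All branches of the tableau close; one closing branch shown above.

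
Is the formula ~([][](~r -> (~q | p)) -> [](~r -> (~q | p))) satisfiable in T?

1. ~([][](~r -> (~q | p)) -> [](~r -> (~q | p))), 0
2. [][](~r -> (~q | p)), 0   [~->-rule on 1]
3. ~[](~r -> (~q | p)), 0   [~->-rule on 1]
4. [](~r -> (~q | p)), 0   [[]-rule on 2 via 0R0]
5. ~r -> (~q | p), 0   [[]-rule on 4 via 0R0]
6. ~q | p, 0   [->-rule on 5 (branches; this branch)]
7. p, 0   [|-rule on 6 (branches; this branch)]
8. ~(~r -> (~q | p)), 1   [~[]-rule on 3: fresh world 1, 0R1]
9. ~r, 1   [~->-rule on 8]
10. ~(~q | p), 1   [~->-rule on 8]
11. q, 1   [~|-rule on 10]
12. ~p, 1   [~|-rule on 10]
13. [](~r -> (~q | p)), 1   [[]-rule on 2 via 0R1]
14. ~r -> (~q | p), 1   [[]-rule on 4 via 0R1]
15. ~q | p, 1   [->-rule on 14 (branches; this branch)]
16. p, 1   [|-rule on 15 (branches; this branch)]
Accessibility: 0R0, 0R1, 1R1
Branch closes: p and ~p both at 1.
(One branch shown.) All branches close.

Unsatisfiable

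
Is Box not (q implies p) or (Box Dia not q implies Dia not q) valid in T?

Valid

Tableau for the negation not (Box not (q implies p) or (Box Dia not q implies Dia not q)):
1. not (Box not (q implies p) or (Box Dia not q implies Dia not q)), u
2. not Box not (q implies p), u   [neg-or-rule on 1]
3. not (Box Dia not q implies Dia not q), u   [neg-or-rule on 1]
4. Box Dia not q, u   [neg-implies-rule on 3]
5. not Dia not q, u   [neg-implies-rule on 3]
6. Dia not q, u   [Box-rule on 4 via uRu]
7. q, u   [neg-Dia-rule on 5 via uRu]
8. q implies p, v   [neg-Box-rule on 2: fresh world v, uRv]
9. Dia not q, v   [Box-rule on 4 via uRv]
10. q, v   [neg-Dia-rule on 5 via uRv]
11. p, v   [implies-rule on 8 (branches; this branch)]
12. not q, w   [Dia-rule on 6: fresh world w, uRw]
13. Dia not q, w   [Box-rule on 4 via uRw]
14. q, w   [neg-Dia-rule on 5 via uRw]
Accessibility: uRu, uRv, uRw, vRv, wRw
Branch closes: q and not q both at w.
All branches of the negation close; one closing branch shown above.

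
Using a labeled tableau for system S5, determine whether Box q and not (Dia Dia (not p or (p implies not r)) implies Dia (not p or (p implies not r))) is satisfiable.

1. Box q and not (Dia Dia (not p or (p implies not r)) implies Dia (not p or (p implies not r))), u
2. Box q, u
3. not (Dia Dia (not p or (p implies not r)) implies Dia (not p or (p implies not r))), u
4. Dia Dia (not p or (p implies not r)), u
5. not Dia (not p or (p implies not r)), u
6. q, u
7. not (not p or (p implies not r)), u
8. p, u
9. not (p implies not r), u
10. r, u
11. Dia (not p or (p implies not r)), v
12. q, v
13. not (not p or (p implies not r)), v
14. p, v
15. not (p implies not r), v
16. r, v
17. not p or (p implies not r), w
18. q, w
19. not (not p or (p implies not r)), w
20. p, w
21. not (p implies not r), w
22. r, w
23. p implies not r, w
24. not r, w
Accessibility: uRu, uRv, uRw, vRu, vRv, vRw, wRu, wRv, wRw
Branch closes: r and not r both at w.
Every branch closes; the branch above is one of them.

No, unsatisfiable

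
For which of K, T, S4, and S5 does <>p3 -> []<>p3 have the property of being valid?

S5

S5-tableau for the negation ~(<>p3 -> []<>p3):
1. ~(<>p3 -> []<>p3), u
2. <>p3, u
3. ~[]<>p3, u
4. p3, v
5. ~<>p3, w
6. ~p3, u
7. ~p3, v
Accessibility: uRu, uRv, uRw, vRu, vRv, vRw, wRu, wRv, wRw
Branch closes: p3 and ~p3 both at v.
Every branch closes (one shown): valid in S5.
S4-tableau for the negation ~(<>p3 -> []<>p3):
1. ~(<>p3 -> []<>p3), u
2. <>p3, u
3. ~[]<>p3, u
4. p3, v
5. ~<>p3, w
6. ~p3, w
Accessibility: uRu, uRv, uRw, vRv, wRw
Complete open branch: countermodel on an S4-frame, so not valid in S4, nor in K, T (the same frame is also a K-frame and a T-frame).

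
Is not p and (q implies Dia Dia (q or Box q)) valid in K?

Tableau for the negation not (not p and (q implies Dia Dia (q or Box q))):
1. not (not p and (q implies Dia Dia (q or Box q))), w0
2. not (q implies Dia Dia (q or Box q)), w0   [neg-and-rule on 1 (branches; this branch)]
3. q, w0   [neg-implies-rule on 2]
4. not Dia Dia (q or Box q), w0   [neg-implies-rule on 2]
The negation has an open branch (countermodel exists).

Invalid (countermodel exists)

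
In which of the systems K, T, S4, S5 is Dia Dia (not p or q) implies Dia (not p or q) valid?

S4, S5

S4-tableau for the negation not (Dia Dia (not p or q) implies Dia (not p or q)):
1. not (Dia Dia (not p or q) implies Dia (not p or q)), 0
2. Dia Dia (not p or q), 0   [neg-implies-rule on 1]
3. not Dia (not p or q), 0   [neg-implies-rule on 1]
4. not (not p or q), 0   [neg-Dia-rule on 3 via 0R0]
5. p, 0   [neg-or-rule on 4]
6. not q, 0   [neg-or-rule on 4]
7. Dia (not p or q), 1   [Dia-rule on 2: fresh world 1, 0R1]
8. not (not p or q), 1   [neg-Dia-rule on 3 via 0R1]
9. p, 1   [neg-or-rule on 8]
10. not q, 1   [neg-or-rule on 8]
11. not p or q, 2   [Dia-rule on 7: fresh world 2, 1R2]
12. not (not p or q), 2   [neg-Dia-rule on 3 via 0R2]
13. p, 2   [neg-or-rule on 12]
14. not q, 2   [neg-or-rule on 12]
15. q, 2   [or-rule on 11 (branches; this branch)]
Accessibility: 0R0, 0R1, 0R2, 1R1, 1R2, 2R2
Branch closes: q and not q both at 2.
Every branch closes (one shown): valid in S4, hence also in S5 (every theorem of S4 is a theorem of S5).
T-tableau for the negation not (Dia Dia (not p or q) implies Dia (not p or q)):
1. not (Dia Dia (not p or q) implies Dia (not p or q)), 0
2. Dia Dia (not p or q), 0   [neg-implies-rule on 1]
3. not Dia (not p or q), 0   [neg-implies-rule on 1]
4. not (not p or q), 0   [neg-Dia-rule on 3 via 0R0]
5. p, 0   [neg-or-rule on 4]
6. not q, 0   [neg-or-rule on 4]
7. Dia (not p or q), 1   [Dia-rule on 2: fresh world 1, 0R1]
8. not (not p or q), 1   [neg-Dia-rule on 3 via 0R1]
9. p, 1   [neg-or-rule on 8]
10. not q, 1   [neg-or-rule on 8]
11. not p or q, 2   [Dia-rule on 7: fresh world 2, 1R2]
12. q, 2   [or-rule on 11 (branches; this branch)]
Accessibility: 0R0, 0R1, 1R1, 1R2, 2R2
Complete open branch: countermodel on a T-frame, so not valid in T, nor in K (the same frame is also a K-frame).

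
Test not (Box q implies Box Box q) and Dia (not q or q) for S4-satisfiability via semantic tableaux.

Unsatisfiable

1. not (Box q implies Box Box q) and Dia (not q or q), u
2. not (Box q implies Box Box q), u   [and-rule on 1]
3. Dia (not q or q), u   [and-rule on 1]
4. Box q, u   [neg-implies-rule on 2]
5. not Box Box q, u   [neg-implies-rule on 2]
6. q, u   [Box-rule on 4 via uRu]
7. not q or q, v   [Dia-rule on 3: fresh world v, uRv]
8. q, v   [Box-rule on 4 via uRv]
9. not Box q, w   [neg-Box-rule on 5: fresh world w, uRw]
10. q, w   [Box-rule on 4 via uRw]
11. not q, x   [neg-Box-rule on 9: fresh world x, wRx]
12. q, x   [Box-rule on 4 via uRx]
Accessibility: uRu, uRv, uRw, uRx, vRv, wRw, wRx, xRx
Branch closes: q and not q both at x.
(One branch shown.) All branches close.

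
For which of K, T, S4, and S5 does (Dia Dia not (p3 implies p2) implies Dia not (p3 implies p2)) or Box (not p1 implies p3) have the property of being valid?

T-tableau for the negation not ((Dia Dia not (p3 implies p2) implies Dia not (p3 implies p2)) or Box (not p1 implies p3)):
1. not ((Dia Dia not (p3 implies p2) implies Dia not (p3 implies p2)) or Box (not p1 implies p3)), 0
2. not (Dia Dia not (p3 implies p2) implies Dia not (p3 implies p2)), 0   [neg-or-rule on 1]
3. not Box (not p1 implies p3), 0   [neg-or-rule on 1]
4. Dia Dia not (p3 implies p2), 0   [neg-implies-rule on 2]
5. not Dia not (p3 implies p2), 0   [neg-implies-rule on 2]
6. p3 implies p2, 0   [neg-Dia-rule on 5 via 0R0]
7. p2, 0   [implies-rule on 6 (branches; this branch)]
8. not (not p1 implies p3), 1   [neg-Box-rule on 3: fresh world 1, 0R1]
9. not p1, 1   [neg-implies-rule on 8]
10. not p3, 1   [neg-implies-rule on 8]
11. p3 implies p2, 1   [neg-Dia-rule on 5 via 0R1]
12. p2, 1   [implies-rule on 11 (branches; this branch)]
13. Dia not (p3 implies p2), 2   [Dia-rule on 4: fresh world 2, 0R2]
14. p3 implies p2, 2   [neg-Dia-rule on 5 via 0R2]
15. p2, 2   [implies-rule on 14 (branches; this branch)]
16. not (p3 implies p2), 3   [Dia-rule on 13: fresh world 3, 2R3]
17. p3, 3   [neg-implies-rule on 16]
18. not p2, 3   [neg-implies-rule on 16]
Accessibility: 0R0, 0R1, 0R2, 1R1, 2R2, 2R3, 3R3
Complete open branch: countermodel on a T-frame, so not valid in T, nor in K (the same frame is also a K-frame).
S4-tableau for the negation not ((Dia Dia not (p3 implies p2) implies Dia not (p3 implies p2)) or Box (not p1 implies p3)):
1. not ((Dia Dia not (p3 implies p2) implies Dia not (p3 implies p2)) or Box (not p1 implies p3)), 0
2. not (Dia Dia not (p3 implies p2) implies Dia not (p3 implies p2)), 0   [neg-or-rule on 1]
3. not Box (not p1 implies p3), 0   [neg-or-rule on 1]
4. Dia Dia not (p3 implies p2), 0   [neg-implies-rule on 2]
5. not Dia not (p3 implies p2), 0   [neg-implies-rule on 2]
6. p3 implies p2, 0   [neg-Dia-rule on 5 via 0R0]
7. p2, 0   [implies-rule on 6 (branches; this branch)]
8. not (not p1 implies p3), 1   [neg-Box-rule on 3: fresh world 1, 0R1]
9. not p1, 1   [neg-implies-rule on 8]
10. not p3, 1   [neg-implies-rule on 8]
11. p3 implies p2, 1   [neg-Dia-rule on 5 via 0R1]
12. p2, 1   [implies-rule on 11 (branches; this branch)]
13. Dia not (p3 implies p2), 2   [Dia-rule on 4: fresh world 2, 0R2]
14. p3 implies p2, 2   [neg-Dia-rule on 5 via 0R2]
15. p2, 2   [implies-rule on 14 (branches; this branch)]
16. not (p3 implies p2), 3   [Dia-rule on 13: fresh world 3, 2R3]
17. p3, 3   [neg-implies-rule on 16]
18. not p2, 3   [neg-implies-rule on 16]
19. p3 implies p2, 3   [neg-Dia-rule on 5 via 0R3]
20. p2, 3   [implies-rule on 19 (branches; this branch)]
Accessibility: 0R0, 0R1, 0R2, 0R3, 1R1, 2R2, 2R3, 3R3
Branch closes: p2 and not p2 both at 3.
Every branch closes (one shown): valid in S4, hence also in S5 (every theorem of S4 is a theorem of S5).

S4, S5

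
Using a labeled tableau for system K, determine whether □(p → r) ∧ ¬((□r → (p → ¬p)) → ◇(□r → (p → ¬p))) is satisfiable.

Yes, satisfiable

1. □(p → r) ∧ ¬((□r → (p → ¬p)) → ◇(□r → (p → ¬p))), u
2. □(p → r), u
3. ¬((□r → (p → ¬p)) → ◇(□r → (p → ¬p))), u
4. □r → (p → ¬p), u
5. ¬◇(□r → (p → ¬p)), u
6. p → ¬p, u
7. ¬p, u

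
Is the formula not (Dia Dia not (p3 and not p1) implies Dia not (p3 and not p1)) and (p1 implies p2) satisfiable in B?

Yes, satisfiable

1. not (Dia Dia not (p3 and not p1) implies Dia not (p3 and not p1)) and (p1 implies p2), w0
2. not (Dia Dia not (p3 and not p1) implies Dia not (p3 and not p1)), w0
3. p1 implies p2, w0
4. Dia Dia not (p3 and not p1), w0
5. not Dia not (p3 and not p1), w0
6. p3 and not p1, w0
7. p3, w0
8. not p1, w0
9. p2, w0
10. Dia not (p3 and not p1), w1
11. p3 and not p1, w1
12. p3, w1
13. not p1, w1
14. not (p3 and not p1), w2
15. p1, w2
Accessibility: w0Rw0, w0Rw1, w1Rw0, w1Rw1, w1Rw2, w2Rw1, w2Rw2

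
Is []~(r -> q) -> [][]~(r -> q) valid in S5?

Yes, valid

Tableau for the negation ~([]~(r -> q) -> [][]~(r -> q)):
1. ~([]~(r -> q) -> [][]~(r -> q)), u
2. []~(r -> q), u
3. ~[][]~(r -> q), u
4. ~(r -> q), u
5. r, u
6. ~q, u
7. ~[]~(r -> q), v
8. ~(r -> q), v
9. r, v
10. ~q, v
11. r -> q, w
12. ~(r -> q), w
13. r, w
14. ~q, w
15. q, w
Accessibility: uRu, uRv, uRw, vRu, vRv, vRw, wRu, wRv, wRw
Branch closes: q and ~q both at w.
All branches of the negation close; one closing branch shown above.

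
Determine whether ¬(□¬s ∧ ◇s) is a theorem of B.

Tableau for the negation □¬s ∧ ◇s:
1. □¬s ∧ ◇s, 0
2. □¬s, 0   [∧-rule on 1]
3. ◇s, 0   [∧-rule on 1]
4. ¬s, 0   [□-rule on 2 via 0R0]
5. s, 1   [◇-rule on 3: fresh world 1, 0R1]
6. ¬s, 1   [□-rule on 2 via 0R1]
Accessibility: 0R0, 0R1, 1R0, 1R1
Branch closes: s and ¬s both at 1.
Every branch of the negation's tableau closes; the branch above is one of them.

Yes, valid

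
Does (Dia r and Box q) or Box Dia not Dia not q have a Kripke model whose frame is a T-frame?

Yes, satisfiable

1. (Dia r and Box q) or Box Dia not Dia not q, u
2. Box Dia not Dia not q, u   [or-rule on 1 (branches; this branch)]
3. Dia not Dia not q, u   [Box-rule on 2 via uRu]
4. not Dia not q, v   [Dia-rule on 3: fresh world v, uRv]
5. Dia not Dia not q, v   [Box-rule on 2 via uRv]
6. q, v   [neg-Dia-rule on 4 via vRv]
7. not Dia not q, w   [Dia-rule on 5: fresh world w, vRw]
8. q, w   [neg-Dia-rule on 4 via vRw]
Accessibility: uRu, uRv, vRv, vRw, wRw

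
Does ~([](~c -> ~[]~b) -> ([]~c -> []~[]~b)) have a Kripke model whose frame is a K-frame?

Unsatisfiable (every branch closes)

1. ~([](~c -> ~[]~b) -> ([]~c -> []~[]~b)), 0
2. [](~c -> ~[]~b), 0
3. ~([]~c -> []~[]~b), 0
4. []~c, 0
5. ~[]~[]~b, 0
6. []~b, 1
7. ~c -> ~[]~b, 1
8. ~c, 1
9. ~[]~b, 1
10. b, 2
11. ~b, 2
Accessibility: 0R1, 1R2
Branch closes: b and ~b both at 2.
(One branch shown.) All branches close.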